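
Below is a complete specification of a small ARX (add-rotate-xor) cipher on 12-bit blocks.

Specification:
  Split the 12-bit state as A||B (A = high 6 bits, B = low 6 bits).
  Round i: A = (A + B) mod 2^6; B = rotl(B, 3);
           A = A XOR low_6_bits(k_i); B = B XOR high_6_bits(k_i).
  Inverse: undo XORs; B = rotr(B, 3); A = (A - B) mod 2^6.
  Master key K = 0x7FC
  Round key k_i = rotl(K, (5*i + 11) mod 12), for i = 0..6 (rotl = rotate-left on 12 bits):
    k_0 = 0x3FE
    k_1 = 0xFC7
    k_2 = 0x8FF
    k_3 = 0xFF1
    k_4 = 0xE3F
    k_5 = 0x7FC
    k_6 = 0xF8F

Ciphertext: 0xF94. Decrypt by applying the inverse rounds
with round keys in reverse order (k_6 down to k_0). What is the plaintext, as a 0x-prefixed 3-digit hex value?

0x3A8

s_0 = ciphertext = 0xF94
s_1 = InvRound(s_0, k_6) = 0x715
s_2 = InvRound(s_1, k_5) = 0x3D1
s_3 = InvRound(s_2, k_4) = 0x8CD
s_4 = InvRound(s_3, k_3) = 0xF16
s_5 = InvRound(s_4, k_2) = 0x56E
s_6 = InvRound(s_5, k_1) = 0x20A
s_7 = InvRound(s_6, k_0) = 0x3A8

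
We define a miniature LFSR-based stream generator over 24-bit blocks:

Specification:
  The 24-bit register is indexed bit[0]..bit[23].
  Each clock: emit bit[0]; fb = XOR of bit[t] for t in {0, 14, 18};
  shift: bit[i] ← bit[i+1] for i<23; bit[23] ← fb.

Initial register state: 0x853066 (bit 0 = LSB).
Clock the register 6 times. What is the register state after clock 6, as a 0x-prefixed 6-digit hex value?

reg_0 = 0x853066
clock 1: out=0, reg = 0xC29833
clock 2: out=1, reg = 0xE14C19
clock 3: out=1, reg = 0x70A60C
clock 4: out=0, reg = 0x385306
clock 5: out=0, reg = 0x9C2983
clock 6: out=1, reg = 0x4E14C1

0x4E14C1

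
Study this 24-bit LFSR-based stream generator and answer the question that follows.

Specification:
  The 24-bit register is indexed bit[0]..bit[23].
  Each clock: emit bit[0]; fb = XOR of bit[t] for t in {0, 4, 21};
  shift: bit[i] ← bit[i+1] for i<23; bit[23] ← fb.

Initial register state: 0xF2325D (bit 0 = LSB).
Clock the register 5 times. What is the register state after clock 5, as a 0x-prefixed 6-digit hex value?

reg_0 = 0xF2325D
clock 1: out=1, reg = 0xF9192E
clock 2: out=0, reg = 0xFC8C97
clock 3: out=1, reg = 0xFE464B
clock 4: out=1, reg = 0x7F2325
clock 5: out=1, reg = 0x3F9192

0x3F9192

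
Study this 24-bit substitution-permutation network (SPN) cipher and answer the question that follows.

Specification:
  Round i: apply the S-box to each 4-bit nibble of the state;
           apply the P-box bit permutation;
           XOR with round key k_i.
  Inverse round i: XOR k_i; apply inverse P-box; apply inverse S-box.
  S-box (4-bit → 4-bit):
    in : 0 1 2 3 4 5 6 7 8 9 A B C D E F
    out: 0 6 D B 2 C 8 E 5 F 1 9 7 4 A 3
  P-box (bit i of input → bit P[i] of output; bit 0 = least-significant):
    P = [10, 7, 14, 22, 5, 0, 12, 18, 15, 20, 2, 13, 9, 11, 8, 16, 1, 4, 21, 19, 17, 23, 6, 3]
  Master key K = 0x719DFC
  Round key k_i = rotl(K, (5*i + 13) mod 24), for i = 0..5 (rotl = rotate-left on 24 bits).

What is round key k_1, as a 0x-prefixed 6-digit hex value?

0xF1C677

K = 0x719DFC
k_0 = rotl(K, (5*0+13) mod 24) = rotl(K, 13) = 0xBF8E33
k_1 = rotl(K, (5*1+13) mod 24) = rotl(K, 18) = 0xF1C677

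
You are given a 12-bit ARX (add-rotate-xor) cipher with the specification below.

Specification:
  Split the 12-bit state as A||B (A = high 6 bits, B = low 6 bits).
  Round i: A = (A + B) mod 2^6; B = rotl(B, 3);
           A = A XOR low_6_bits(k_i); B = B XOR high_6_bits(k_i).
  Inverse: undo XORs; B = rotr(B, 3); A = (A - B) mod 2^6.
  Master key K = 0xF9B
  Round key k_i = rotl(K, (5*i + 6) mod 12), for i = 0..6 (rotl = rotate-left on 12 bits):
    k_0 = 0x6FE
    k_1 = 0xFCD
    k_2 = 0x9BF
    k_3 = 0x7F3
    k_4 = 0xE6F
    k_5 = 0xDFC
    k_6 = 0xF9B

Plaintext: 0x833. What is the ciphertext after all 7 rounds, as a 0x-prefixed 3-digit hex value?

s_0 = plaintext = 0x833
s_1 = Round(s_0, k_0) = 0xB45
s_2 = Round(s_1, k_1) = 0xFD7
s_3 = Round(s_2, k_2) = 0xA5C
s_4 = Round(s_3, k_3) = 0xDBC
s_5 = Round(s_4, k_4) = 0x75E
s_6 = Round(s_5, k_5) = 0x1C4
s_7 = Round(s_6, k_6) = 0x41E

0x41E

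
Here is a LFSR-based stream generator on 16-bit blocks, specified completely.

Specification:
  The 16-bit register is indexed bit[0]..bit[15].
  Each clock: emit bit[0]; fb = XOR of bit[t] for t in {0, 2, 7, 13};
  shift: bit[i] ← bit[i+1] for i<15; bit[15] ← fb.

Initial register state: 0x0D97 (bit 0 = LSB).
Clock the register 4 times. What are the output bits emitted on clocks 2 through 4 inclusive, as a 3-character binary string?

110

reg_0 = 0x0D97
clock 1: out=1, reg = 0x86CB
clock 2: out=1, reg = 0x4365
clock 3: out=1, reg = 0x21B2
clock 4: out=0, reg = 0x10D9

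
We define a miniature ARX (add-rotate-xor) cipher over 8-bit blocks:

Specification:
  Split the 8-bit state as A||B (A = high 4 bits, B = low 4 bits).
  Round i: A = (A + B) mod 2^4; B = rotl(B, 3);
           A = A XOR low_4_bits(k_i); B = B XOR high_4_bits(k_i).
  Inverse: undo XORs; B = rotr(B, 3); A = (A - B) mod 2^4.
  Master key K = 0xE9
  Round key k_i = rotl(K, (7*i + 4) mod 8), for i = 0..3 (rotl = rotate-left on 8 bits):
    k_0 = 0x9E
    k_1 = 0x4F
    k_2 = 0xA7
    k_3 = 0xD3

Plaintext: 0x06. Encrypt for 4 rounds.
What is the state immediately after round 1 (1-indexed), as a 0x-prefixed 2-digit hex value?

0x8A

s_0 = plaintext = 0x06
s_1 = Round(s_0, k_0) = 0x8A
s_2 = Round(s_1, k_1) = 0xD1
s_3 = Round(s_2, k_2) = 0x92
s_4 = Round(s_3, k_3) = 0x8C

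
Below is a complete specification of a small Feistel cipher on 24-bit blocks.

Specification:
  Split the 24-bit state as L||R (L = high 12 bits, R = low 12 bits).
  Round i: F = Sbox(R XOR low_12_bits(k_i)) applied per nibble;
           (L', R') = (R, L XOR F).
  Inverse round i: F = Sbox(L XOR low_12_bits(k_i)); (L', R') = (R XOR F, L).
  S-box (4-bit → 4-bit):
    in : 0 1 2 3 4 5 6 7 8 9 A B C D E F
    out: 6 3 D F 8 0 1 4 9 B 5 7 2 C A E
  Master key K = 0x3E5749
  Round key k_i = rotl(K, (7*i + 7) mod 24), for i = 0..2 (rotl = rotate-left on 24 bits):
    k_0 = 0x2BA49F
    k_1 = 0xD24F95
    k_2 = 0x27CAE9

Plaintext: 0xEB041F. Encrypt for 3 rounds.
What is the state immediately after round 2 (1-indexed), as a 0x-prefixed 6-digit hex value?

0x826060

s_0 = plaintext = 0xEB041F
s_1 = Round(s_0, k_0) = 0x41F826
s_2 = Round(s_1, k_1) = 0x826060
s_3 = Round(s_2, k_2) = 0x060DBD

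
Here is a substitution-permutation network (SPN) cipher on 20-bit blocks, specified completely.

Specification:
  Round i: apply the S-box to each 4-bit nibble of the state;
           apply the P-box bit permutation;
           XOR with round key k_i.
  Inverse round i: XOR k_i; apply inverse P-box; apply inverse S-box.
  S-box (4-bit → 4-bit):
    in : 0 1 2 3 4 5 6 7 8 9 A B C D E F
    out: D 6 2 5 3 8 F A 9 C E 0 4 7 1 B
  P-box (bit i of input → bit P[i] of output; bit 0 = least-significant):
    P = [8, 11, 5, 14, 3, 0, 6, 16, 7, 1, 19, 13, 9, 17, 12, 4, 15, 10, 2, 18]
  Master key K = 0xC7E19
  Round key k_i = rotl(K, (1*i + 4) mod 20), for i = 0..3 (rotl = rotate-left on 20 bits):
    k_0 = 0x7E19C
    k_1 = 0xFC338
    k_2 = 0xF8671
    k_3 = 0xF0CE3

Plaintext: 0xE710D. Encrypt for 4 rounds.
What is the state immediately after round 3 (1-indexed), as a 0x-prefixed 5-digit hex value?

s_0 = plaintext = 0xE710D
s_1 = Round(s_0, k_0) = 0xC68E6
s_2 = Round(s_1, k_1) = 0xDB884
s_3 = Round(s_2, k_2) = 0xE2BFD
s_4 = Round(s_3, k_3) = 0xC85CA

0xE2BFD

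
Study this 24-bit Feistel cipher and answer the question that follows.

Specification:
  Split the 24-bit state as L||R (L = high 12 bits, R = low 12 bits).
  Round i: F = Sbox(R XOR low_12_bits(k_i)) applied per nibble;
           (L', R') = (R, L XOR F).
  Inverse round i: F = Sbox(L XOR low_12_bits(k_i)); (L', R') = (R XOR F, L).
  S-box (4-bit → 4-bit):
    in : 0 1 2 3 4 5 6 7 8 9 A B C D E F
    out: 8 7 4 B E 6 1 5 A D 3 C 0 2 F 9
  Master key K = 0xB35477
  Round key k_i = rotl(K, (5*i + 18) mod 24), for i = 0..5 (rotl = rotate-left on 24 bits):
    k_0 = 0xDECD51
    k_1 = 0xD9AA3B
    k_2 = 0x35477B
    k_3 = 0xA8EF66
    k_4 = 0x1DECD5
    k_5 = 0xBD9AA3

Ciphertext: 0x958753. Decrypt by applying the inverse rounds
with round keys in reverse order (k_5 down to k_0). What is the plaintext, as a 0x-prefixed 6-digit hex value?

s_0 = ciphertext = 0x958753
s_1 = InvRound(s_0, k_5) = 0xCCF958
s_2 = InvRound(s_1, k_4) = 0x12BCCF
s_3 = InvRound(s_2, k_3) = 0x32D12B
s_4 = InvRound(s_3, k_2) = 0xF4A32D
s_5 = InvRound(s_4, k_1) = 0x57AF4A
s_6 = InvRound(s_5, k_0) = 0x50657A

0x50657A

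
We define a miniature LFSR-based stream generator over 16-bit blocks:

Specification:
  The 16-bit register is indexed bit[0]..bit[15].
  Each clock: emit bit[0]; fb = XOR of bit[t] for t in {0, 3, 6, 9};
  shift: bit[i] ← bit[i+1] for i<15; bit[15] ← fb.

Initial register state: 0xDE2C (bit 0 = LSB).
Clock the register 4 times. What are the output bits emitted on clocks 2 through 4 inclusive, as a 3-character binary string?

reg_0 = 0xDE2C
clock 1: out=0, reg = 0x6F16
clock 2: out=0, reg = 0xB78B
clock 3: out=1, reg = 0xDBC5
clock 4: out=1, reg = 0xEDE2

011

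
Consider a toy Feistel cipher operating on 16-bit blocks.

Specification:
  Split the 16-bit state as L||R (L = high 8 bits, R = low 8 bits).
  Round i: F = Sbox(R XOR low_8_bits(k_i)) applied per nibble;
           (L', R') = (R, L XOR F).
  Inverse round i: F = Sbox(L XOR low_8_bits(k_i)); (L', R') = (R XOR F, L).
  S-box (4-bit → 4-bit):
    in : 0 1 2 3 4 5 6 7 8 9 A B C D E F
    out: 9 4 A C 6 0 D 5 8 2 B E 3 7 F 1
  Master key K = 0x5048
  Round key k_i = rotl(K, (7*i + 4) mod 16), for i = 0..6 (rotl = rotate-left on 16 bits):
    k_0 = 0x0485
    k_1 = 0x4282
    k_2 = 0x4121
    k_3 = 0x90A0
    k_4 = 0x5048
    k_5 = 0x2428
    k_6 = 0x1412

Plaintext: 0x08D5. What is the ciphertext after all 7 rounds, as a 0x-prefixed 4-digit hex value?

0xBC7A

s_0 = plaintext = 0x08D5
s_1 = Round(s_0, k_0) = 0xD501
s_2 = Round(s_1, k_1) = 0x0159
s_3 = Round(s_2, k_2) = 0x5959
s_4 = Round(s_3, k_3) = 0x594B
s_5 = Round(s_4, k_4) = 0x4BC5
s_6 = Round(s_5, k_5) = 0xC5BC
s_7 = Round(s_6, k_6) = 0xBC7A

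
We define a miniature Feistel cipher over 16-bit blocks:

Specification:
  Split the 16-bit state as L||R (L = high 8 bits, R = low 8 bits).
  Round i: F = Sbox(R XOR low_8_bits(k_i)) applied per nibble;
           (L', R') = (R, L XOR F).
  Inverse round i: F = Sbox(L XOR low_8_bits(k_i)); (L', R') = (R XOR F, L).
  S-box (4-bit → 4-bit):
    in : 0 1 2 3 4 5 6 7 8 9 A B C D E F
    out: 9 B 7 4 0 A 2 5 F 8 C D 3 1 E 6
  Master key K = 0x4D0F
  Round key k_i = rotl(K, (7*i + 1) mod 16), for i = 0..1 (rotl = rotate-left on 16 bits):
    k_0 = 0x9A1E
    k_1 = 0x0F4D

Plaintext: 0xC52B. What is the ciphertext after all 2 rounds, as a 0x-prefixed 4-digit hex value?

s_0 = plaintext = 0xC52B
s_1 = Round(s_0, k_0) = 0x2B8F
s_2 = Round(s_1, k_1) = 0x8F1C

0x8F1C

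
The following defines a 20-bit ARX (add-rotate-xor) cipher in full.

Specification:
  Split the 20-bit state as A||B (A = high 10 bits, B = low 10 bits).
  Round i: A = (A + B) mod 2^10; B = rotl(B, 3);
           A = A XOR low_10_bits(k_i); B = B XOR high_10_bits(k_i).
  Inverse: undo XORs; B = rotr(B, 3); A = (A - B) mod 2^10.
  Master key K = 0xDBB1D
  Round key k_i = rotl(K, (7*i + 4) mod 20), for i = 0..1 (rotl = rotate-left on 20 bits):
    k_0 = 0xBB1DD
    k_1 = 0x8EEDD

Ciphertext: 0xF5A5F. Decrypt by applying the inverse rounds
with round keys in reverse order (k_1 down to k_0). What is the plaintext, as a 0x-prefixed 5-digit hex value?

s_0 = ciphertext = 0xF5A5F
s_1 = InvRound(s_0, k_1) = 0xBFE0C
s_2 = InvRound(s_1, k_0) = 0xC181C

0xC181C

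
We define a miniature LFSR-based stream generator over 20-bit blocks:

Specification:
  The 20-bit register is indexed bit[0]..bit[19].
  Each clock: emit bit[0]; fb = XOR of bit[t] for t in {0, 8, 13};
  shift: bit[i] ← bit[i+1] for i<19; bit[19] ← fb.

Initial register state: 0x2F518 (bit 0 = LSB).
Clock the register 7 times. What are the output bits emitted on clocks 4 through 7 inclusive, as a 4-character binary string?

1100

reg_0 = 0x2F518
clock 1: out=0, reg = 0x17A8C
clock 2: out=0, reg = 0x8BD46
clock 3: out=0, reg = 0x45EA3
clock 4: out=1, reg = 0xA2F51
clock 5: out=1, reg = 0xD17A8
clock 6: out=0, reg = 0xE8BD4
clock 7: out=0, reg = 0xF45EA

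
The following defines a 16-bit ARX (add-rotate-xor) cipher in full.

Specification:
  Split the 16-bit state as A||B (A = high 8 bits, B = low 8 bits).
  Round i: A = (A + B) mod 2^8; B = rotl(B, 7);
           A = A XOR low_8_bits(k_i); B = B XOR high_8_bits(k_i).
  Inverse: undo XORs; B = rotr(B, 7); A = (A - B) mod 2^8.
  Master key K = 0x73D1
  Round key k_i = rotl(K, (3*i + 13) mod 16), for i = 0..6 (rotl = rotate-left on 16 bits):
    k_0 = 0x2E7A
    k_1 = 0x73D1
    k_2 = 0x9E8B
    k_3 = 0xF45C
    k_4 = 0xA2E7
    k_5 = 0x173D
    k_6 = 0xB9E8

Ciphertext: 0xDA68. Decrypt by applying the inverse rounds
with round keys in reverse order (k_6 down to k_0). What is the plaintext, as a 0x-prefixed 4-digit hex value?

s_0 = ciphertext = 0xDA68
s_1 = InvRound(s_0, k_6) = 0x8FA3
s_2 = InvRound(s_1, k_5) = 0x4969
s_3 = InvRound(s_2, k_4) = 0x1797
s_4 = InvRound(s_3, k_3) = 0x85C6
s_5 = InvRound(s_4, k_2) = 0x5EB0
s_6 = InvRound(s_5, k_1) = 0x0887
s_7 = InvRound(s_6, k_0) = 0x1F53

0x1F53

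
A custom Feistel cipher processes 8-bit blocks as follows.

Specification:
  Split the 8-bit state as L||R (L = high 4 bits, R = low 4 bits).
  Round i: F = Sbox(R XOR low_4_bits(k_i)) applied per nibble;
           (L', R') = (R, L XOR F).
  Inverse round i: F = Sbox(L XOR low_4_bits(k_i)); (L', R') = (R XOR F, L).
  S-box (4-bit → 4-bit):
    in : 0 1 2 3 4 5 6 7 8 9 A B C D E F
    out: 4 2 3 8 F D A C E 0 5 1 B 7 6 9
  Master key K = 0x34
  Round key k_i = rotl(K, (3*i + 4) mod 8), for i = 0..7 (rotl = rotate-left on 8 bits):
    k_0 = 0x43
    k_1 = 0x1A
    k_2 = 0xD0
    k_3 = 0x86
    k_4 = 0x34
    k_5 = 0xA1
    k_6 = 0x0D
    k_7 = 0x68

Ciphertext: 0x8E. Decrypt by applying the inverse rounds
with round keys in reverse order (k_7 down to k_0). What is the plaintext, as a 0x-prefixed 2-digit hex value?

0x4F

s_0 = ciphertext = 0x8E
s_1 = InvRound(s_0, k_7) = 0xA8
s_2 = InvRound(s_1, k_6) = 0x4A
s_3 = InvRound(s_2, k_5) = 0x74
s_4 = InvRound(s_3, k_4) = 0xC7
s_5 = InvRound(s_4, k_3) = 0x2C
s_6 = InvRound(s_5, k_2) = 0xF2
s_7 = InvRound(s_6, k_1) = 0xFF
s_8 = InvRound(s_7, k_0) = 0x4F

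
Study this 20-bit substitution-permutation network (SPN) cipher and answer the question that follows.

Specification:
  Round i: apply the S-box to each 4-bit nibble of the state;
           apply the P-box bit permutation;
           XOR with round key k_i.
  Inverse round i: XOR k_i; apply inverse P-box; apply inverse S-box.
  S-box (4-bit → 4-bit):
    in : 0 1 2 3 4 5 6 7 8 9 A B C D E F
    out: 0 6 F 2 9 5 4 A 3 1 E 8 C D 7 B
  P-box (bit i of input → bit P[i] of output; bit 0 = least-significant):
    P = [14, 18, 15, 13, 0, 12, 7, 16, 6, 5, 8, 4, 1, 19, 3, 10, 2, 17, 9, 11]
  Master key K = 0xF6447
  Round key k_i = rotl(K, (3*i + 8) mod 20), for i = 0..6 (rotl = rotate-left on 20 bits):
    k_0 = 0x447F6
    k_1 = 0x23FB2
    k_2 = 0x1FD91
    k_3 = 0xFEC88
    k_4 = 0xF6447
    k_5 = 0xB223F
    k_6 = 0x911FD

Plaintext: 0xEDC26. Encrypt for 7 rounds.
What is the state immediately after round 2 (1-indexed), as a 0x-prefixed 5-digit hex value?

s_0 = plaintext = 0xEDC26
s_1 = Round(s_0, k_0) = 0x7D069
s_2 = Round(s_1, k_1) = 0x07338
s_3 = Round(s_2, k_2) = 0xDA9B1
s_4 = Round(s_3, k_3) = 0x262C4
s_5 = Round(s_4, k_4) = 0xC0FBB
s_6 = Round(s_5, k_5) = 0xA084F
s_7 = Round(s_6, k_6) = 0xE7B9C

0x07338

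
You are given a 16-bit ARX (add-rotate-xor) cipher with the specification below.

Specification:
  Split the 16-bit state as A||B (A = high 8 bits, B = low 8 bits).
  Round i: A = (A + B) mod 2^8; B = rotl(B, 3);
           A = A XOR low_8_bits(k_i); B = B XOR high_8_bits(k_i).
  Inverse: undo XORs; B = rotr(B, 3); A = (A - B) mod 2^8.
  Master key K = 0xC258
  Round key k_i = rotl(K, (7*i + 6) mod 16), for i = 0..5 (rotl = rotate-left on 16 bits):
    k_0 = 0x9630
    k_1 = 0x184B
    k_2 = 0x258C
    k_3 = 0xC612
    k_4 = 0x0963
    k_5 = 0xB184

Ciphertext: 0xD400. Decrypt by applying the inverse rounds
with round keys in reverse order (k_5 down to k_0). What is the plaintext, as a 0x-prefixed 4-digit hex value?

0x9232

s_0 = ciphertext = 0xD400
s_1 = InvRound(s_0, k_5) = 0x1A36
s_2 = InvRound(s_1, k_4) = 0x92E7
s_3 = InvRound(s_2, k_3) = 0x5C24
s_4 = InvRound(s_3, k_2) = 0xB020
s_5 = InvRound(s_4, k_1) = 0xF407
s_6 = InvRound(s_5, k_0) = 0x9232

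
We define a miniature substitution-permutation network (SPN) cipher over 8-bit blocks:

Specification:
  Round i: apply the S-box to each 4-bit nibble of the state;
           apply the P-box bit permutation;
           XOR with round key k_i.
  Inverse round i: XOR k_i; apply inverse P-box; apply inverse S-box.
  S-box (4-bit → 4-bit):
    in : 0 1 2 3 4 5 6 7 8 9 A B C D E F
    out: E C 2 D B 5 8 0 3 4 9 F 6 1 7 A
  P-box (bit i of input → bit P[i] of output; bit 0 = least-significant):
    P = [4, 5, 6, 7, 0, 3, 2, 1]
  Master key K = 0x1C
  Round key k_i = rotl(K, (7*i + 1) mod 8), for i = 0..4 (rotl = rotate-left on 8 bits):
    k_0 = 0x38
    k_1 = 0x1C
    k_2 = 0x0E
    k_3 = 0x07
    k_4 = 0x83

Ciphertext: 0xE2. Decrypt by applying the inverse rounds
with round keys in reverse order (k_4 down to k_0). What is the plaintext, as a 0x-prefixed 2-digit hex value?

s_0 = ciphertext = 0xE2
s_1 = InvRound(s_0, k_4) = 0xDC
s_2 = InvRound(s_1, k_3) = 0x43
s_3 = InvRound(s_2, k_2) = 0xE9
s_4 = InvRound(s_3, k_1) = 0x5B
s_5 = InvRound(s_4, k_0) = 0xAC

0xAC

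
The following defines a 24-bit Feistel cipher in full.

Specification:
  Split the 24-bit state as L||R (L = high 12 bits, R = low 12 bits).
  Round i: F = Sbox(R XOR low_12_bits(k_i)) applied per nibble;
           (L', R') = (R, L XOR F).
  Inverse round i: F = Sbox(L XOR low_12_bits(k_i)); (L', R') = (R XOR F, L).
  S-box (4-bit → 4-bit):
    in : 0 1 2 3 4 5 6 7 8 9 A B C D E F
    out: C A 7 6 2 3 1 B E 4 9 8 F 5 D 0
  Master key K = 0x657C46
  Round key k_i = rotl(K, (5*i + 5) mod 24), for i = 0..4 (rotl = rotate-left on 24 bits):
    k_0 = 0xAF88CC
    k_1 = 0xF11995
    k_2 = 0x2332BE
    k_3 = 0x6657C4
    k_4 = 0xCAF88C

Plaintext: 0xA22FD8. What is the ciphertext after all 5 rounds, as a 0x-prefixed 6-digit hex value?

0xDF04CC

s_0 = plaintext = 0xA22FD8
s_1 = Round(s_0, k_0) = 0xFD8180
s_2 = Round(s_1, k_1) = 0x18017B
s_3 = Round(s_2, k_2) = 0x17B773
s_4 = Round(s_3, k_3) = 0x773DF0
s_5 = Round(s_4, k_4) = 0xDF04CC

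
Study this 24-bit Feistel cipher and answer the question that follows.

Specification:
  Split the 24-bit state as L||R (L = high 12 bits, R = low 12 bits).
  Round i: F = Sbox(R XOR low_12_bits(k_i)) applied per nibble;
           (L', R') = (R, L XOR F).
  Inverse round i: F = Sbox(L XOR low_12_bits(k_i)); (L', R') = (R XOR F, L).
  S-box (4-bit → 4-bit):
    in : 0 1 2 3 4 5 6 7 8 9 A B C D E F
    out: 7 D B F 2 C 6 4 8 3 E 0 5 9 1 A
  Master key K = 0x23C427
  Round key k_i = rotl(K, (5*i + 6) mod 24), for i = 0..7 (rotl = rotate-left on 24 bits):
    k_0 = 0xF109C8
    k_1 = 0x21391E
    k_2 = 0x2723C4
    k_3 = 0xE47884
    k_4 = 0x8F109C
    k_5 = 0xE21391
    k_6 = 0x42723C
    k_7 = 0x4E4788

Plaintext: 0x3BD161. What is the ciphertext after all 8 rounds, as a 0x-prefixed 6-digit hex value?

s_0 = plaintext = 0x3BD161
s_1 = Round(s_0, k_0) = 0x161B5E
s_2 = Round(s_1, k_1) = 0xB5EA46
s_3 = Round(s_2, k_2) = 0xA468D5
s_4 = Round(s_3, k_3) = 0x8D5D8B
s_5 = Round(s_4, k_4) = 0xD8B101
s_6 = Round(s_5, k_5) = 0x1016BC
s_7 = Round(s_6, k_6) = 0x6BC386
s_8 = Round(s_7, k_7) = 0x3864CD

0x3864CD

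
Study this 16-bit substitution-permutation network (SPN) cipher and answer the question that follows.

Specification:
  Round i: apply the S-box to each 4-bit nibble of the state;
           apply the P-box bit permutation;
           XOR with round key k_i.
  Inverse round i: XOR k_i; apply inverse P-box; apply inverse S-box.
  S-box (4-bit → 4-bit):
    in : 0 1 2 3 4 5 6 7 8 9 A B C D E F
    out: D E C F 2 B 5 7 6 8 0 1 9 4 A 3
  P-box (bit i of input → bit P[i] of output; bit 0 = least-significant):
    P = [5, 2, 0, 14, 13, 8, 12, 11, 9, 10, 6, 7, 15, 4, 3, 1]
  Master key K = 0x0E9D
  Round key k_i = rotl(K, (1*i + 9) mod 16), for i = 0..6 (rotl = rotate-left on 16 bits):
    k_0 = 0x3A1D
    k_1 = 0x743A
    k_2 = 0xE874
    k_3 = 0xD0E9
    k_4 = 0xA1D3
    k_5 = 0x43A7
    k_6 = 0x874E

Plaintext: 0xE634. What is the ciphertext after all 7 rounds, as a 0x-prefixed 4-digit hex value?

0x3BCF

s_0 = plaintext = 0xE634
s_1 = Round(s_0, k_0) = 0x014B
s_2 = Round(s_1, k_1) = 0xF1D0
s_3 = Round(s_2, k_2) = 0x3C85
s_4 = Round(s_3, k_3) = 0x0357
s_5 = Round(s_4, k_4) = 0x0E3C
s_6 = Round(s_5, k_5) = 0xBE0D
s_7 = Round(s_6, k_6) = 0x3BCF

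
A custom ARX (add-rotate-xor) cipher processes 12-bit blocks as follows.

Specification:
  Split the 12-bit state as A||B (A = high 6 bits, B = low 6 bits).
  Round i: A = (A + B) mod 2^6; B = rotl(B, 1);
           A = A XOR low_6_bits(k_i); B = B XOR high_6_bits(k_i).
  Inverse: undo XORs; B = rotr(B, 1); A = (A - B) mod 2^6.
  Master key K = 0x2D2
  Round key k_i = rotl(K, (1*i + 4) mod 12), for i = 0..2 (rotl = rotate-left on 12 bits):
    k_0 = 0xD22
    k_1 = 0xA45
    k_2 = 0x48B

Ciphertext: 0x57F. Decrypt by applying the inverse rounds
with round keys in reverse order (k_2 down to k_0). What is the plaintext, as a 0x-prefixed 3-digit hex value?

0xBED

s_0 = ciphertext = 0x57F
s_1 = InvRound(s_0, k_2) = 0xA36
s_2 = InvRound(s_1, k_1) = 0xFAF
s_3 = InvRound(s_2, k_0) = 0xBED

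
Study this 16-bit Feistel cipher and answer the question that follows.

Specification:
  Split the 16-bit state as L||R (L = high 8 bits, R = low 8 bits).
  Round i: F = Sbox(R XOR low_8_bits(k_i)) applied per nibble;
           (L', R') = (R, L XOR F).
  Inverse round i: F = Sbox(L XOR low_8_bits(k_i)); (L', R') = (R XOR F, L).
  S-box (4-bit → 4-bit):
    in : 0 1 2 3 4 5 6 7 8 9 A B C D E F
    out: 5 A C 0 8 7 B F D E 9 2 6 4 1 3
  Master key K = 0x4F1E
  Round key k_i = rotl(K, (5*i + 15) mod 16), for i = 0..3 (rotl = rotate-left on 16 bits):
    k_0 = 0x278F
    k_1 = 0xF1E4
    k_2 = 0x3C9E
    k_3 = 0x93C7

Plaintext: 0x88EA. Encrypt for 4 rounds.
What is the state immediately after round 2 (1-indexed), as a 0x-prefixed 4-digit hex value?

s_0 = plaintext = 0x88EA
s_1 = Round(s_0, k_0) = 0xEA3F
s_2 = Round(s_1, k_1) = 0x3FA8
s_3 = Round(s_2, k_2) = 0xA834
s_4 = Round(s_3, k_3) = 0x3498

0x3FA8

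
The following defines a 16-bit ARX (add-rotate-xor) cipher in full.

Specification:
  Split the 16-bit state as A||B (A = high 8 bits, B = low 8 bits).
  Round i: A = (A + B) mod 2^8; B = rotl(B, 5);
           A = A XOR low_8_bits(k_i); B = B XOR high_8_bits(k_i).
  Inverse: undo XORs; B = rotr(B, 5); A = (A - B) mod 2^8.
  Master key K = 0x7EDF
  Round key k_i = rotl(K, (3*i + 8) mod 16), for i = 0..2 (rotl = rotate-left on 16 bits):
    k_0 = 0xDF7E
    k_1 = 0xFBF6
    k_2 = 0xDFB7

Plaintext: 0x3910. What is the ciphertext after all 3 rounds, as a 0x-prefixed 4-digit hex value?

s_0 = plaintext = 0x3910
s_1 = Round(s_0, k_0) = 0x37DD
s_2 = Round(s_1, k_1) = 0xE240
s_3 = Round(s_2, k_2) = 0x95D7

0x95D7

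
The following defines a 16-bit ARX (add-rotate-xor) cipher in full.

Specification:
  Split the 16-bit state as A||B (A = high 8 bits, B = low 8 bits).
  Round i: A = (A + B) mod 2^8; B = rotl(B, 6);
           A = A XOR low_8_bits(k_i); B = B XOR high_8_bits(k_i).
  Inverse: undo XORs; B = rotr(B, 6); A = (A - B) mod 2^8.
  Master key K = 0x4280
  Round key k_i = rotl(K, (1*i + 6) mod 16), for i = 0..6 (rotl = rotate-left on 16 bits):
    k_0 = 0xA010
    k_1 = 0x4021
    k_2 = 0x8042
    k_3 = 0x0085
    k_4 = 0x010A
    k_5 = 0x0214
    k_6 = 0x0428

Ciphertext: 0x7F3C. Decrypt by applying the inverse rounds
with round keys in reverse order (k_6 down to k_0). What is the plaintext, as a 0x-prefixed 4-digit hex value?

0x078C

s_0 = ciphertext = 0x7F3C
s_1 = InvRound(s_0, k_6) = 0x77E0
s_2 = InvRound(s_1, k_5) = 0xD88B
s_3 = InvRound(s_2, k_4) = 0xA82A
s_4 = InvRound(s_3, k_3) = 0x85A8
s_5 = InvRound(s_4, k_2) = 0x27A0
s_6 = InvRound(s_5, k_1) = 0x8383
s_7 = InvRound(s_6, k_0) = 0x078C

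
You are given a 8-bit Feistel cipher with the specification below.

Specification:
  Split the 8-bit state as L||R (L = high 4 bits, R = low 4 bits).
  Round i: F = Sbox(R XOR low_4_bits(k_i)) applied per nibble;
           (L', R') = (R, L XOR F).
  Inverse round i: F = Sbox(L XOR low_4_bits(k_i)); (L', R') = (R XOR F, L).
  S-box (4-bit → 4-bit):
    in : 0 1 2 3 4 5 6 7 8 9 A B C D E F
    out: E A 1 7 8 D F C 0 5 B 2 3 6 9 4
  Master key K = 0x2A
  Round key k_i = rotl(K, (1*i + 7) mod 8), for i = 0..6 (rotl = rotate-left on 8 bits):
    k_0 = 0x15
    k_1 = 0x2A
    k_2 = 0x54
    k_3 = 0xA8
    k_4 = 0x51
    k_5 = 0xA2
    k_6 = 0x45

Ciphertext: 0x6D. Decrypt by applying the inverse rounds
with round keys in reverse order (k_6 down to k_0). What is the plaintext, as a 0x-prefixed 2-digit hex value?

s_0 = ciphertext = 0x6D
s_1 = InvRound(s_0, k_6) = 0xA6
s_2 = InvRound(s_1, k_5) = 0x6A
s_3 = InvRound(s_2, k_4) = 0x66
s_4 = InvRound(s_3, k_3) = 0xF6
s_5 = InvRound(s_4, k_2) = 0x4F
s_6 = InvRound(s_5, k_1) = 0x64
s_7 = InvRound(s_6, k_0) = 0x36

0x36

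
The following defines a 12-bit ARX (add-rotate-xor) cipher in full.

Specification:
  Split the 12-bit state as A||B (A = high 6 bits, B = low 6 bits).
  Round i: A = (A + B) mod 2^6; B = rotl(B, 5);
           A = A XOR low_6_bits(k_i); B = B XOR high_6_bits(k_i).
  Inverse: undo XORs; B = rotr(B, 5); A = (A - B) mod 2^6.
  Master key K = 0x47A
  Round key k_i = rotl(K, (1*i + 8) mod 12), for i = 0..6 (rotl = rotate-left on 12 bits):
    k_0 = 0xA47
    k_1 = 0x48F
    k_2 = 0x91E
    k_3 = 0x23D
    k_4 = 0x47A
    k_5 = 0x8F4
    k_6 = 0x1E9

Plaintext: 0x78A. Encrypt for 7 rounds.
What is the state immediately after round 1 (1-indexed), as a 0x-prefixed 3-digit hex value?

0xBEC

s_0 = plaintext = 0x78A
s_1 = Round(s_0, k_0) = 0xBEC
s_2 = Round(s_1, k_1) = 0x504
s_3 = Round(s_2, k_2) = 0x1A6
s_4 = Round(s_3, k_3) = 0x45B
s_5 = Round(s_4, k_4) = 0x5BC
s_6 = Round(s_5, k_5) = 0x9BD
s_7 = Round(s_6, k_6) = 0x2B9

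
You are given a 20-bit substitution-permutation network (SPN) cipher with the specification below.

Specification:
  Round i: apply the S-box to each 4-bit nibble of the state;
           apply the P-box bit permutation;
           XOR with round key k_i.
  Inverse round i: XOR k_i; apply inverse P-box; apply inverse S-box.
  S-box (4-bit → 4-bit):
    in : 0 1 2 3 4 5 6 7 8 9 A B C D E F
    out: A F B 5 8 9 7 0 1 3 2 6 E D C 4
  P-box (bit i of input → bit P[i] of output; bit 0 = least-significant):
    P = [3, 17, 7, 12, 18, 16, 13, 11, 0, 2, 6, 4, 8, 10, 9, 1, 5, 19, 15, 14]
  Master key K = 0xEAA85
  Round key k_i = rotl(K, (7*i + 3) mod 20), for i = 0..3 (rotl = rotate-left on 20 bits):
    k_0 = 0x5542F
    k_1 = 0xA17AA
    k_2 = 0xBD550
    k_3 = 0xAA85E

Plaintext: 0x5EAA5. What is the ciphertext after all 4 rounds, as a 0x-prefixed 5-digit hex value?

0x61AED

s_0 = plaintext = 0x5EAA5
s_1 = Round(s_0, k_0) = 0x40601
s_2 = Round(s_1, k_1) = 0x94B65
s_3 = Round(s_2, k_2) = 0x6E53E
s_4 = Round(s_3, k_3) = 0x61AED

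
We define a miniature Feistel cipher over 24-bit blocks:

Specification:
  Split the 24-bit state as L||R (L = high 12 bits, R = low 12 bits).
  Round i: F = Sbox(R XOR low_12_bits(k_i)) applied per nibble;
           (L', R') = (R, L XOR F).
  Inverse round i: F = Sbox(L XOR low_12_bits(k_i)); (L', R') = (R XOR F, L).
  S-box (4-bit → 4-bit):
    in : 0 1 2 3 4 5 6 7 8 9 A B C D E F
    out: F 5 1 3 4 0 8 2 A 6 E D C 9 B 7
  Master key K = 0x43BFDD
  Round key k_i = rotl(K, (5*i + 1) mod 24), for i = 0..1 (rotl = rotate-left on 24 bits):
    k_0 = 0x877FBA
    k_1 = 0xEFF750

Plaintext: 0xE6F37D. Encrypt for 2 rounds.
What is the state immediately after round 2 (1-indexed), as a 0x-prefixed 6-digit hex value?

0x2AD304

s_0 = plaintext = 0xE6F37D
s_1 = Round(s_0, k_0) = 0x37D2AD
s_2 = Round(s_1, k_1) = 0x2AD304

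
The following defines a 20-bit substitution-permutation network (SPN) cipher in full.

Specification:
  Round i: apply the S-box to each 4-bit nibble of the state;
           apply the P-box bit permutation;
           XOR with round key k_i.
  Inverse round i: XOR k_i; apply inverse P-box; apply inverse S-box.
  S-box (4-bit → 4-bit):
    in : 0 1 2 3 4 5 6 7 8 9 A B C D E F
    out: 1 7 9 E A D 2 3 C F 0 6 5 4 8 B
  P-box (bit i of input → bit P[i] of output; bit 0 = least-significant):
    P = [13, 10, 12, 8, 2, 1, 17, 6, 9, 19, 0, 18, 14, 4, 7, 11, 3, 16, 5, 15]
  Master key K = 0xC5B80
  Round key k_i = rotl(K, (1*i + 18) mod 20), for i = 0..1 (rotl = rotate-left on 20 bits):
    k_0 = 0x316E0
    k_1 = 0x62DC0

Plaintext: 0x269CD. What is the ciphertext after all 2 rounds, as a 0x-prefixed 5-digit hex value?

s_0 = plaintext = 0x269CD
s_1 = Round(s_0, k_0) = 0xD84FD
s_2 = Round(s_1, k_1) = 0xA3526

0xA3526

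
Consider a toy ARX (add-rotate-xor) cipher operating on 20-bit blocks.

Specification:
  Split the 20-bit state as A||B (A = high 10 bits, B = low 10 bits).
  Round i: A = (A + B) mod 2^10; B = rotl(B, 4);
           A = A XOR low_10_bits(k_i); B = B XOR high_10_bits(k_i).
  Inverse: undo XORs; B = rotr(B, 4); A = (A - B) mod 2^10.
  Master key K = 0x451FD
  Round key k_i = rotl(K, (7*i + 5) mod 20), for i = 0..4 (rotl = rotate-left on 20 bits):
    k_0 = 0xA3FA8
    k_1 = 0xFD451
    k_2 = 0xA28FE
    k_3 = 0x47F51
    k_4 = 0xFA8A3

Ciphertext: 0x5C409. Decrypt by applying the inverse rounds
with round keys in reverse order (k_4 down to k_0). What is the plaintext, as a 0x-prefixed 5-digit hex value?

s_0 = ciphertext = 0x5C409
s_1 = InvRound(s_0, k_4) = 0x350FE
s_2 = InvRound(s_1, k_3) = 0xC9C5E
s_3 = InvRound(s_2, k_2) = 0xAB12D
s_4 = InvRound(s_3, k_1) = 0x3422D
s_5 = InvRound(s_4, k_0) = 0xBB88A

0xBB88A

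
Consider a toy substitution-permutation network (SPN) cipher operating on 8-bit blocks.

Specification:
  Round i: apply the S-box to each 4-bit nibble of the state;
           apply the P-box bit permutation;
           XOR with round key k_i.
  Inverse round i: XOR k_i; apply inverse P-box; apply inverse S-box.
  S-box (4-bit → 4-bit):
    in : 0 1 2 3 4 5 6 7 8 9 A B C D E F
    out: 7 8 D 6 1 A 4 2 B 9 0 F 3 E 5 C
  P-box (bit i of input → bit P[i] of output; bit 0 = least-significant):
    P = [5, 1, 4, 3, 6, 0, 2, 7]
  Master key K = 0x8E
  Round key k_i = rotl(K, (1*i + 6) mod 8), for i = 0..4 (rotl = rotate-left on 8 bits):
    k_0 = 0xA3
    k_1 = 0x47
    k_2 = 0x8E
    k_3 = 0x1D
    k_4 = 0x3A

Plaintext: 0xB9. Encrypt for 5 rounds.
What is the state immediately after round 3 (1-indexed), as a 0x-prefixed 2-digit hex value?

0x89

s_0 = plaintext = 0xB9
s_1 = Round(s_0, k_0) = 0x4E
s_2 = Round(s_1, k_1) = 0x37
s_3 = Round(s_2, k_2) = 0x89
s_4 = Round(s_3, k_3) = 0xF4
s_5 = Round(s_4, k_4) = 0x9E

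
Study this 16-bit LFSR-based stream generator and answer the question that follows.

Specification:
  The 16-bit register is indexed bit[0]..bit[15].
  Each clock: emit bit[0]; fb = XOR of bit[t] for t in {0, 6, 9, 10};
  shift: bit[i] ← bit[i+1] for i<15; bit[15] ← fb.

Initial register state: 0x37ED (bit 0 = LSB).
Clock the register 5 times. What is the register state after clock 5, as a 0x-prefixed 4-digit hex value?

reg_0 = 0x37ED
clock 1: out=1, reg = 0x1BF6
clock 2: out=0, reg = 0x0DFB
clock 3: out=1, reg = 0x86FD
clock 4: out=1, reg = 0x437E
clock 5: out=0, reg = 0x21BF

0x21BF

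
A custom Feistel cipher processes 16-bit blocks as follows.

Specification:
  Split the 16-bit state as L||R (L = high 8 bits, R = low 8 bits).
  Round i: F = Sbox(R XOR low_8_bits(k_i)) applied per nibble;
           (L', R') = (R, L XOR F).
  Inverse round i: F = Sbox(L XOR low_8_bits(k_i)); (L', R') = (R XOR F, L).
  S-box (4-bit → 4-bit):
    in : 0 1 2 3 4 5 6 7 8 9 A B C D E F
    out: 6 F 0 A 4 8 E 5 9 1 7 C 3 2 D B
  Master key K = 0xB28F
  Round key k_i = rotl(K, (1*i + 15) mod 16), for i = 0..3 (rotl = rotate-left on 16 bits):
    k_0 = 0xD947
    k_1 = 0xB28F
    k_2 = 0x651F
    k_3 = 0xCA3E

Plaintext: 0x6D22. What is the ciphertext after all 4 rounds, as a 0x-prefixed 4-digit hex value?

0x02E6

s_0 = plaintext = 0x6D22
s_1 = Round(s_0, k_0) = 0x2285
s_2 = Round(s_1, k_1) = 0x8545
s_3 = Round(s_2, k_2) = 0x4502
s_4 = Round(s_3, k_3) = 0x02E6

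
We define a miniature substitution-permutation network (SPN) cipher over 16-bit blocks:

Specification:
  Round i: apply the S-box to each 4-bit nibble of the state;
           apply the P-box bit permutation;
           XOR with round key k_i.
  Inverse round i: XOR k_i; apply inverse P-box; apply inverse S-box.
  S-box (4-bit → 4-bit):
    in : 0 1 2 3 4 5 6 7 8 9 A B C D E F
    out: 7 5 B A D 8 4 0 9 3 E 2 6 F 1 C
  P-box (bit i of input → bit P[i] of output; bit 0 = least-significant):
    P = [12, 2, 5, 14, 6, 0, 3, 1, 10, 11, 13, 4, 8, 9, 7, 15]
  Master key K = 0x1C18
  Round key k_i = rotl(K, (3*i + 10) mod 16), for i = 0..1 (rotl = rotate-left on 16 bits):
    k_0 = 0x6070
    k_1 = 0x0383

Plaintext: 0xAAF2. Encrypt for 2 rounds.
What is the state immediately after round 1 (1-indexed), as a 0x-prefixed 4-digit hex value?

s_0 = plaintext = 0xAAF2
s_1 = Round(s_0, k_0) = 0x9AEE
s_2 = Round(s_1, k_1) = 0x38D3

0x9AEE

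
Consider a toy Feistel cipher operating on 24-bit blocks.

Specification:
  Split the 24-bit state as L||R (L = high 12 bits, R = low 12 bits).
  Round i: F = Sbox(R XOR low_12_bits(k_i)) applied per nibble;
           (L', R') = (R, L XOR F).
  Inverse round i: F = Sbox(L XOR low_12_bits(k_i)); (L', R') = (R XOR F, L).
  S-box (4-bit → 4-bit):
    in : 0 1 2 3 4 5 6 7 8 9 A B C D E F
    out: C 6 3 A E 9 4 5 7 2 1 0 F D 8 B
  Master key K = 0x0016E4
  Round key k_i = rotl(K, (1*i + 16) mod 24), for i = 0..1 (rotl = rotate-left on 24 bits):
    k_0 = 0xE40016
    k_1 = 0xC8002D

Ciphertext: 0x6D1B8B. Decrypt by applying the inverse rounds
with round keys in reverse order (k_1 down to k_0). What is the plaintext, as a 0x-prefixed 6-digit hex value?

0xDE2F34

s_0 = ciphertext = 0x6D1B8B
s_1 = InvRound(s_0, k_1) = 0xF346D1
s_2 = InvRound(s_1, k_0) = 0xDE2F34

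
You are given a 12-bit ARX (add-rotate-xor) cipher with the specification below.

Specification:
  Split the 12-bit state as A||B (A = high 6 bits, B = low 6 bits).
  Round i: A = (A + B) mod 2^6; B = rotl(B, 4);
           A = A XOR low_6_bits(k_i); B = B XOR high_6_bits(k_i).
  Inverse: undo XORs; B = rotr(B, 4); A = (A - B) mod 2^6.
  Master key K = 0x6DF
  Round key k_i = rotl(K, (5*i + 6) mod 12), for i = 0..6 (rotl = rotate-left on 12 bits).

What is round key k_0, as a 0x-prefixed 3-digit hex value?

0x7DB

K = 0x6DF
k_0 = rotl(K, (5*0+6) mod 12) = rotl(K, 6) = 0x7DB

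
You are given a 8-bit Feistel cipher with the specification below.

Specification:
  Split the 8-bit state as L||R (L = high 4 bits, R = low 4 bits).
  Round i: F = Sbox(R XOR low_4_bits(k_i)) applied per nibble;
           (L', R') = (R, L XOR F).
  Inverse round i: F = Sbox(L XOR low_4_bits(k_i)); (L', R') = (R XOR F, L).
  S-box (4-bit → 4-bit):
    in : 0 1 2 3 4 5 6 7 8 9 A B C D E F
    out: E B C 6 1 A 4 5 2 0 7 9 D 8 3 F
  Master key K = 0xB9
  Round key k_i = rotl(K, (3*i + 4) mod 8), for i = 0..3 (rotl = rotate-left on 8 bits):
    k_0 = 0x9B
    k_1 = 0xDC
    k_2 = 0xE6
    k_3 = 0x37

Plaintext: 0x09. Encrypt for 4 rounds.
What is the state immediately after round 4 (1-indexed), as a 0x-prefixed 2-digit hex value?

0x79

s_0 = plaintext = 0x09
s_1 = Round(s_0, k_0) = 0x9C
s_2 = Round(s_1, k_1) = 0xC7
s_3 = Round(s_2, k_2) = 0x77
s_4 = Round(s_3, k_3) = 0x79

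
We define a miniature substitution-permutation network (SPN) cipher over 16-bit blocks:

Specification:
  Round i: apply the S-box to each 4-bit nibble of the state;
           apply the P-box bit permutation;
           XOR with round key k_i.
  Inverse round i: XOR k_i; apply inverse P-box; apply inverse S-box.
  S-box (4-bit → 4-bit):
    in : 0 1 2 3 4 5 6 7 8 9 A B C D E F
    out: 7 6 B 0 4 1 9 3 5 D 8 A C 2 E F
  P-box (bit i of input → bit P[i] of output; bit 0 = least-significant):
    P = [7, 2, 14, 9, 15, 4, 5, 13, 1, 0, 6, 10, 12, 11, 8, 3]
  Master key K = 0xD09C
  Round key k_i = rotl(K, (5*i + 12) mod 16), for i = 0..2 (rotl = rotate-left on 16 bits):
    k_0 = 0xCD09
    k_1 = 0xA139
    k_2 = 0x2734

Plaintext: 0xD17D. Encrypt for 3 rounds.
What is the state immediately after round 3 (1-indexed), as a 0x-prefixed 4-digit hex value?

0x313B

s_0 = plaintext = 0xD17D
s_1 = Round(s_0, k_0) = 0x455C
s_2 = Round(s_1, k_1) = 0x623B
s_3 = Round(s_2, k_2) = 0x313B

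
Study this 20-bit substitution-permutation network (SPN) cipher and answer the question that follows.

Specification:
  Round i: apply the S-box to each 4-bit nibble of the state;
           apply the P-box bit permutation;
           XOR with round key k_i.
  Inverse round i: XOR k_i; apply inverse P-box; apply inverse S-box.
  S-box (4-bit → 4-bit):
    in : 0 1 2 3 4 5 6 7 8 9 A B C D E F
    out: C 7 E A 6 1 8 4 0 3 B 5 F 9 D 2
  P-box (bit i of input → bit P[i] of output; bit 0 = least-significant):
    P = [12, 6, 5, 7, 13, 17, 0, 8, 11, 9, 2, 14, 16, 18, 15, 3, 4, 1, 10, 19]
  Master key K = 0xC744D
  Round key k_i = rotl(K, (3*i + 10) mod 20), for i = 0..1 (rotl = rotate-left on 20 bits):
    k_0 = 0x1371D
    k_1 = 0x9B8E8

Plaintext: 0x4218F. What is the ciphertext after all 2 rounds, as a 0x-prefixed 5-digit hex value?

s_0 = plaintext = 0x4218F
s_1 = Round(s_0, k_0) = 0x5B953
s_2 = Round(s_1, k_1) = 0x81238

0x81238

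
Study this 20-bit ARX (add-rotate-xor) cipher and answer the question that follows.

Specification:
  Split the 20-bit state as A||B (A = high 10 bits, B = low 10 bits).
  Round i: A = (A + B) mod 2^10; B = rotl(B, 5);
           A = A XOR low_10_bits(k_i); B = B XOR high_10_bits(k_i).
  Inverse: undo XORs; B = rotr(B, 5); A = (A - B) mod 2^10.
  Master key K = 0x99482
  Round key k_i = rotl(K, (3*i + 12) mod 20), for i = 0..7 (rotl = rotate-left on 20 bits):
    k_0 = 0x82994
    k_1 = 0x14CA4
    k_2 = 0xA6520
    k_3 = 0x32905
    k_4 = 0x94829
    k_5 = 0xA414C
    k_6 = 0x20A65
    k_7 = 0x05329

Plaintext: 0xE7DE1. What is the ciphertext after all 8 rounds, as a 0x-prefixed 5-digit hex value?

0xF078E

s_0 = plaintext = 0xE7DE1
s_1 = Round(s_0, k_0) = 0x05225
s_2 = Round(s_1, k_1) = 0xA74E2
s_3 = Round(s_2, k_2) = 0x97EDE
s_4 = Round(s_3, k_3) = 0x0E31C
s_5 = Round(s_4, k_4) = 0xDF5CA
s_6 = Round(s_5, k_5) = 0x02FDE
s_7 = Round(s_6, k_6) = 0x6335C
s_8 = Round(s_7, k_7) = 0xF078E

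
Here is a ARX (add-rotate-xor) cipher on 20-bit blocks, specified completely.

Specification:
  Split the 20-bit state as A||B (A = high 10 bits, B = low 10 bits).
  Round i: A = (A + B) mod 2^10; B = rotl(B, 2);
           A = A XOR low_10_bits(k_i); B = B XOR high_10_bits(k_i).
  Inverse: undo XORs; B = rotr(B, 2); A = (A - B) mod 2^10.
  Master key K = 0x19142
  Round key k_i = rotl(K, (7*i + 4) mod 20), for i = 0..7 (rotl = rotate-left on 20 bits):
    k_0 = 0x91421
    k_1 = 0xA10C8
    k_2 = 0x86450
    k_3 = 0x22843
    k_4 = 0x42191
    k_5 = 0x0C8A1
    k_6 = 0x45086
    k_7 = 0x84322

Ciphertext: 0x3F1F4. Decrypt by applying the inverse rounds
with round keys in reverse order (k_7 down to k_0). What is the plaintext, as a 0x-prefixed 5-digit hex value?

0xB1F53

s_0 = ciphertext = 0x3F1F4
s_1 = InvRound(s_0, k_7) = 0xB94F9
s_2 = InvRound(s_1, k_6) = 0x3A17B
s_3 = InvRound(s_2, k_5) = 0xBDD52
s_4 = InvRound(s_3, k_4) = 0x54216
s_5 = InvRound(s_4, k_3) = 0x1B0A7
s_6 = InvRound(s_5, k_2) = 0x636AF
s_7 = InvRound(s_6, k_1) = 0x8EF0A
s_8 = InvRound(s_7, k_0) = 0xB1F53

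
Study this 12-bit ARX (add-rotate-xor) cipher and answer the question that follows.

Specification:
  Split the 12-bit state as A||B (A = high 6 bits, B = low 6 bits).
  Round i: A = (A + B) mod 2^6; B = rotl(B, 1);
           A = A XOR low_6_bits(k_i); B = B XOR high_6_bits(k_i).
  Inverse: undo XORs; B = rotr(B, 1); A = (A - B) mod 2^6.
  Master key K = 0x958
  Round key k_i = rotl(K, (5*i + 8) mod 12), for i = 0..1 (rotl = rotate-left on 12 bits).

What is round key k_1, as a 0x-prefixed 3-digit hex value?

K = 0x958
k_0 = rotl(K, (5*0+8) mod 12) = rotl(K, 8) = 0x895
k_1 = rotl(K, (5*1+8) mod 12) = rotl(K, 1) = 0x2B1

0x2B1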